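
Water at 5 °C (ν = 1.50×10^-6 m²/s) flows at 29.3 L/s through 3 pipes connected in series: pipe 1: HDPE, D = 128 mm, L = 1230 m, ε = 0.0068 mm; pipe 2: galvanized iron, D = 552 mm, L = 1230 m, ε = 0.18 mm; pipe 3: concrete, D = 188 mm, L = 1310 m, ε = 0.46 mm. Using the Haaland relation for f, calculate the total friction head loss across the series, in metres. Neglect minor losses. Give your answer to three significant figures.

Pipe 1: V = 2.277 m/s, Re = 1.94×10^5, ε/D = 5.31×10^-5, f = 0.01594, h_1 = f(L/D)V²/2g = 40.46 m
Pipe 2: V = 0.1224 m/s, Re = 4.51×10^4, ε/D = 3.26×10^-4, f = 0.02214, h_2 = f(L/D)V²/2g = 0.03769 m
Pipe 3: V = 1.056 m/s, Re = 1.32×10^5, ε/D = 0.00245, f = 0.02580, h_3 = f(L/D)V²/2g = 10.21 m
Series → Q common, losses add: H = Σh = 50.71 m

H ≈ 50.7 m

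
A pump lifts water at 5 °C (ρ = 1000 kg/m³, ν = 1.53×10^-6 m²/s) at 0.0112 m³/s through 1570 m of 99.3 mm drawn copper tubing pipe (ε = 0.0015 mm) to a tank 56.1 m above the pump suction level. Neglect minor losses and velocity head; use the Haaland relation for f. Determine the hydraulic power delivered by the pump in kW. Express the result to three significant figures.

V = 4Q/(πD²) = 1.446 m/s; Re = 9.39×10^4; ε/D = 1.51×10^-5; f = 0.01812
h_f = f(L/D)V²/2g = 30.53 m
Total head H = z + h_f = 56.1 + 30.53 = 86.63 m
P_hyd = ρgQH = 1000·9.81·0.0112·86.63 = 9.519 kW

P_hyd ≈ 9.52 kW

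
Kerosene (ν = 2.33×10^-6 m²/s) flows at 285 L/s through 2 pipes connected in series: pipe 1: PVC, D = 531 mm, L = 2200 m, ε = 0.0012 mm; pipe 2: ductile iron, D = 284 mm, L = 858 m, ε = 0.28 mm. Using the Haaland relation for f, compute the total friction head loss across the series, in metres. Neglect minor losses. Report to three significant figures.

Pipe 1: V = 1.287 m/s, Re = 2.93×10^5, ε/D = 2.26×10^-6, f = 0.01442, h_1 = f(L/D)V²/2g = 5.044 m
Pipe 2: V = 4.499 m/s, Re = 5.48×10^5, ε/D = 9.86×10^-4, f = 0.02009, h_2 = f(L/D)V²/2g = 62.62 m
Series → Q common, losses add: H = Σh = 67.66 m

H ≈ 67.7 m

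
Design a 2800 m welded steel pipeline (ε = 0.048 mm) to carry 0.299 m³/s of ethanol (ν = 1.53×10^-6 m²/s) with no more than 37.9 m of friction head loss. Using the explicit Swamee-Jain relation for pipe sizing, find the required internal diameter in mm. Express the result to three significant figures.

D ≈ 383 mm

Swamee-Jain (Type III): D = 0.66·[ε^1.25·(LQ²/(gh_f))^4.75 + ν·Q^9.4·(L/(gh_f))^5.2]^0.04
LQ²/(gh_f) = 0.6733; L/(gh_f) = 7.531
Term 1 = ε^1.25·(…)^4.75 = 6.10×10^-7; Term 2 = ν·Q^9.4·(…)^5.2 = 6.54×10^-7
D = 0.66·(6.10×10^-7 + 6.54×10^-7)^0.04 = 0.3834 m = 383 mm
Check: V = 2.59 m/s, Re = 6.49×10^5, f = 0.01437, h_f = 35.9 m ≈ 37.9 m ✓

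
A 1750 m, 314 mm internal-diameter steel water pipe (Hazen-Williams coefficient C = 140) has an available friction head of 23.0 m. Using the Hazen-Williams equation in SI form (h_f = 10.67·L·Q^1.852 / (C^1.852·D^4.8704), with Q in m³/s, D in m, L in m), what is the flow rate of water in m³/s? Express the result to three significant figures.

Rearranging: Q = [h_f·C^1.852·D^4.8704 / (10.67·L)]^(1/1.852)
Q = [23.0·140^1.852·0.314^4.8704 / (10.67·1750)]^0.540 = 0.1787 m³/s

Q ≈ 0.179 m³/s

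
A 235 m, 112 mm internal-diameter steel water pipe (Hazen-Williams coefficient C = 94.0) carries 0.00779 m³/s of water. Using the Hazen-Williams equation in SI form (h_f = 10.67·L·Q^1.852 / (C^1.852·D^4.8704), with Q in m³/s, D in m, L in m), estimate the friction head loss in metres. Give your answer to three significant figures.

h_f = 10.67·235·0.00779^1.852 / (94.0^1.852·0.112^4.8704) = 2.957 m

h_f ≈ 2.96 m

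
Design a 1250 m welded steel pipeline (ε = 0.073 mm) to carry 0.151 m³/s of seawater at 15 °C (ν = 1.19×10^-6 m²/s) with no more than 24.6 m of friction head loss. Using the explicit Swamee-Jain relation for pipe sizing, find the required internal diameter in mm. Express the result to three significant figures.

Swamee-Jain (Type III): D = 0.66·[ε^1.25·(LQ²/(gh_f))^4.75 + ν·Q^9.4·(L/(gh_f))^5.2]^0.04
LQ²/(gh_f) = 0.1181; L/(gh_f) = 5.180
Term 1 = ε^1.25·(…)^4.75 = 2.64×10^-10; Term 2 = ν·Q^9.4·(…)^5.2 = 1.18×10^-10
D = 0.66·(2.64×10^-10 + 1.18×10^-10)^0.04 = 0.2772 m = 277 mm
Check: V = 2.50 m/s, Re = 5.83×10^5, f = 0.01590, h_f = 22.9 m ≈ 24.6 m ✓

D ≈ 277 mm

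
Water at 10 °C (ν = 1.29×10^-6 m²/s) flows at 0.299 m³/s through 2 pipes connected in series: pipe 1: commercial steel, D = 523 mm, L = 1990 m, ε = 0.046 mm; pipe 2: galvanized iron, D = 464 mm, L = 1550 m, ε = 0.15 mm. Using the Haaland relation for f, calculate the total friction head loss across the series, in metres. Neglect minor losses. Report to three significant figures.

Pipe 1: V = 1.392 m/s, Re = 5.64×10^5, ε/D = 8.80×10^-5, f = 0.01393, h_1 = f(L/D)V²/2g = 5.232 m
Pipe 2: V = 1.768 m/s, Re = 6.36×10^5, ε/D = 3.23×10^-4, f = 0.01612, h_2 = f(L/D)V²/2g = 8.582 m
Series → Q common, losses add: H = Σh = 13.81 m

H ≈ 13.8 m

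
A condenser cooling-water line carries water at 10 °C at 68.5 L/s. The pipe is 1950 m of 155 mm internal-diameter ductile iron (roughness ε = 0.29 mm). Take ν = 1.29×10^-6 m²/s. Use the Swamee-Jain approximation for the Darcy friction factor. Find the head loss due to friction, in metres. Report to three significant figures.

h_f ≈ 199 m

V = 4Q/(πD²) = 4·0.0685/(π·0.155²) = 3.630 m/s
Re = VD/ν = 3.630·0.155/1.29×10^-6 = 4.36×10^5 → turbulent
ε/D = 0.29/155 = 0.00187
Swamee-Jain: f = 0.02357
h_f = f(L/D)V²/(2g) = 0.02357·(1950/0.155)·3.630²/(2·9.81) = 199.2 m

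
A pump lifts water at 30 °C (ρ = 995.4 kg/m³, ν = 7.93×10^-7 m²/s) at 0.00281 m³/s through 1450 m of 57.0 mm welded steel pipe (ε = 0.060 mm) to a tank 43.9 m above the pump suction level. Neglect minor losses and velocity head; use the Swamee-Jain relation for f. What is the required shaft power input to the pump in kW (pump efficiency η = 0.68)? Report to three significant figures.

V = 4Q/(πD²) = 1.101 m/s; Re = 7.92×10^4; ε/D = 0.00105; f = 0.02304
h_f = f(L/D)V²/2g = 36.23 m
Total head H = z + h_f = 43.9 + 36.23 = 80.13 m
P_hyd = ρgQH = 995.4·9.81·0.00281·80.13 = 2.199 kW
P_shaft = P_hyd/η = 2.199/0.68 = 3.234 kW

P_shaft ≈ 3.23 kW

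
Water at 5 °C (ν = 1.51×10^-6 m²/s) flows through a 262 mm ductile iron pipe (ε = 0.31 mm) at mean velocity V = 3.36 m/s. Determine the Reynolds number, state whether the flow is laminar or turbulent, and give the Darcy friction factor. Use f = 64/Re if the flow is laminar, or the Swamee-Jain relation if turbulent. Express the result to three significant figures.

Re ≈ 5.83×10^5; turbulent; f ≈ 0.0210

Re = VD/ν = 3.360·0.262/1.51×10^-6 = 5.83×10^5
Re > 4000 → turbulent; ε/D = 0.00118
Swamee-Jain: f = 0.02104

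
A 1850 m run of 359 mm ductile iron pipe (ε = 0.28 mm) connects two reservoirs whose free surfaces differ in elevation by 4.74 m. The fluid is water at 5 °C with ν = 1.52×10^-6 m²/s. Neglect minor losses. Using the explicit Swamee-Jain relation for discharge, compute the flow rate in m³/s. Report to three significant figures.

Q ≈ 0.0962 m³/s

Swamee-Jain (Type II): Q = -0.965·√(gD⁵h_f/L)·ln[ε/(3.7D) + √(3.17ν²L/(gD³h_f))]
√(gD⁵h_f/L) = √(9.81·0.359⁵·4.74/1850) = 0.01224
ε/(3.7D) = 2.11×10^-4; √(3.17ν²L/(gD³h_f)) = 7.94×10^-5
Q = -0.965·0.01224·ln(2.902×10^-4) = 0.09623 m³/s
Check: V = 0.951 m/s, Re = 2.25×10^5, f = 0.02012, h_f = 4.78 m ≈ 4.74 m ✓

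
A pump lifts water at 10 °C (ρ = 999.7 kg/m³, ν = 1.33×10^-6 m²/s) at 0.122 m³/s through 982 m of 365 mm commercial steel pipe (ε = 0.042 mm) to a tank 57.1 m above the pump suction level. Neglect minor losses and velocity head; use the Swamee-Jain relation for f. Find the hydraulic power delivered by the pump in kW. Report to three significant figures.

V = 4Q/(πD²) = 1.166 m/s; Re = 3.20×10^5; ε/D = 1.15×10^-4; f = 0.01545
h_f = f(L/D)V²/2g = 2.879 m
Total head H = z + h_f = 57.1 + 2.879 = 59.98 m
P_hyd = ρgQH = 999.7·9.81·0.122·59.98 = 71.76 kW

P_hyd ≈ 71.8 kW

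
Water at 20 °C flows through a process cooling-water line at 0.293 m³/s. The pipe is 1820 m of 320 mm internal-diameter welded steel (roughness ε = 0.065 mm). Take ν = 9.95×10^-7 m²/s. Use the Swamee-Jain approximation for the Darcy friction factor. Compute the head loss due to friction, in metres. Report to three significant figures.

h_f ≈ 56.5 m

V = 4Q/(πD²) = 4·0.293/(π·0.320²) = 3.643 m/s
Re = VD/ν = 3.643·0.320/9.95×10^-7 = 1.17×10^6 → turbulent
ε/D = 0.065/320 = 2.03×10^-4
Swamee-Jain: f = 0.01468
h_f = f(L/D)V²/(2g) = 0.01468·(1820/0.320)·3.643²/(2·9.81) = 56.48 m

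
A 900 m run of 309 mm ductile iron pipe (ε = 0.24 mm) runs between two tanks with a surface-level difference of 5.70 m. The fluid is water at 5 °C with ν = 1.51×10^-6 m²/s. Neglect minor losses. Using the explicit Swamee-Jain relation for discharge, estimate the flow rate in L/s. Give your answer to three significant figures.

Swamee-Jain (Type II): Q = -0.965·√(gD⁵h_f/L)·ln[ε/(3.7D) + √(3.17ν²L/(gD³h_f))]
√(gD⁵h_f/L) = √(9.81·0.309⁵·5.70/900) = 0.01323
ε/(3.7D) = 2.10×10^-4; √(3.17ν²L/(gD³h_f)) = 6.28×10^-5
Q = -0.965·0.01323·ln(2.727×10^-4) = 0.1048 m³/s
Check: V = 1.40 m/s, Re = 2.86×10^5, f = 0.01981, h_f = 5.74 m ≈ 5.70 m ✓

Q ≈ 105 L/s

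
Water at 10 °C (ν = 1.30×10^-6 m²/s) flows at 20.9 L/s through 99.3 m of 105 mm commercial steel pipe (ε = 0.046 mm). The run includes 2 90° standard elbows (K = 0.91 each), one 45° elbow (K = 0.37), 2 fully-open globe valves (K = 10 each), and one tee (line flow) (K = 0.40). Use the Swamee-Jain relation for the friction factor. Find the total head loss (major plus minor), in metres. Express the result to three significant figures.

V = 4Q/(πD²) = 2.414 m/s; V²/2g = 0.2969 m
Re = 1.95×10^5, ε/D = 4.38×10^-4 → f = 0.01865 (Swamee-Jain)
Major: h_f = f(L/D)·V²/2g = 0.01865·945.7·0.2969 = 5.236 m
Minor: ΣK = 22.6; h_m = ΣK·V²/2g = 6.708 m
Total H_L = 5.236 + 6.708 = 11.94 m

H_L ≈ 11.9 m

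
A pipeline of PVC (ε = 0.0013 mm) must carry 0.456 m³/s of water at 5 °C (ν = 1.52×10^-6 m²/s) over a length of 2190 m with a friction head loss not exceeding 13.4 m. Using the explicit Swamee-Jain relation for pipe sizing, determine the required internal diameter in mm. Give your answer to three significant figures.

D ≈ 516 mm

Swamee-Jain (Type III): D = 0.66·[ε^1.25·(LQ²/(gh_f))^4.75 + ν·Q^9.4·(L/(gh_f))^5.2]^0.04
LQ²/(gh_f) = 3.464; L/(gh_f) = 16.66
Term 1 = ε^1.25·(…)^4.75 = 1.61×10^-5; Term 2 = ν·Q^9.4·(…)^5.2 = 0.00213
D = 0.66·(1.61×10^-5 + 0.00213)^0.04 = 0.5162 m = 516 mm
Check: V = 2.18 m/s, Re = 7.40×10^5, f = 0.01227, h_f = 12.6 m ≈ 13.4 m ✓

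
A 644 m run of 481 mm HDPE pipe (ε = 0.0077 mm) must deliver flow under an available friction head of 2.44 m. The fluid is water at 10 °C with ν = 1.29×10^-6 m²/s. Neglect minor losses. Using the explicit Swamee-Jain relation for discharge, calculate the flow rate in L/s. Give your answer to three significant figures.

Q ≈ 302 L/s

Swamee-Jain (Type II): Q = -0.965·√(gD⁵h_f/L)·ln[ε/(3.7D) + √(3.17ν²L/(gD³h_f))]
√(gD⁵h_f/L) = √(9.81·0.481⁵·2.44/644) = 0.03093
ε/(3.7D) = 4.33×10^-6; √(3.17ν²L/(gD³h_f)) = 3.57×10^-5
Q = -0.965·0.03093·ln(4.004×10^-5) = 0.3023 m³/s
Check: V = 1.66 m/s, Re = 6.20×10^5, f = 0.01289, h_f = 2.43 m ≈ 2.44 m ✓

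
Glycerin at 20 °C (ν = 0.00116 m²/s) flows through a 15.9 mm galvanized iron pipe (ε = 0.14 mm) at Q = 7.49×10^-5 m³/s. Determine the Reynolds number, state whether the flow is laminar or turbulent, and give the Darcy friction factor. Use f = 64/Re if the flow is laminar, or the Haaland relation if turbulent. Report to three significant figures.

Re ≈ 5.17; laminar; f = 64/Re ≈ 12.4

V = 4Q/(πD²) = 0.3772 m/s
Re = VD/ν = 0.3772·0.0159/0.00116 = 5.17
Re < 2300 → laminar → f = 64/Re = 12.38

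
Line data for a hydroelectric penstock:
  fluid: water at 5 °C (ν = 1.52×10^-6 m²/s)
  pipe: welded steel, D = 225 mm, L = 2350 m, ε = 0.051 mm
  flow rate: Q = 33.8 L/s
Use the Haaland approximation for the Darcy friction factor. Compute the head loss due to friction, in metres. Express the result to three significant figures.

h_f ≈ 7.00 m

V = 4Q/(πD²) = 4·0.0338/(π·0.225²) = 0.8501 m/s
Re = VD/ν = 0.8501·0.225/1.52×10^-6 = 1.26×10^5 → turbulent
ε/D = 0.051/225 = 2.27×10^-4
Haaland: f = 0.01819
h_f = f(L/D)V²/(2g) = 0.01819·(2350/0.225)·0.8501²/(2·9.81) = 6.996 m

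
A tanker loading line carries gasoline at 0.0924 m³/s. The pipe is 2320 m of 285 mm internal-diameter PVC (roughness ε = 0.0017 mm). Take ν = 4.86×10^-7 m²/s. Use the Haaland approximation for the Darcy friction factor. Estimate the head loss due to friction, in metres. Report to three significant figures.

h_f ≈ 10.4 m

V = 4Q/(πD²) = 4·0.0924/(π·0.285²) = 1.448 m/s
Re = VD/ν = 1.448·0.285/4.86×10^-7 = 8.49×10^5 → turbulent
ε/D = 0.0017/285 = 5.96×10^-6
Haaland: f = 0.01200
h_f = f(L/D)V²/(2g) = 0.01200·(2320/0.285)·1.448²/(2·9.81) = 10.45 m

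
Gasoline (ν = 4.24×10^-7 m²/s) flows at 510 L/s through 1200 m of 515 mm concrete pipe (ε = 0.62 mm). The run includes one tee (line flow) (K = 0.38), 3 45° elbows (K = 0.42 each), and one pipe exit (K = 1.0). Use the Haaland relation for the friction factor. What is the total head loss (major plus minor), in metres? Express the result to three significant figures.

V = 4Q/(πD²) = 2.448 m/s; V²/2g = 0.3055 m
Re = 2.97×10^6, ε/D = 0.00120 → f = 0.02067 (Haaland)
Major: h_f = f(L/D)·V²/2g = 0.02067·2330·0.3055 = 14.72 m
Minor: ΣK = 2.64; h_m = ΣK·V²/2g = 0.8066 m
Total H_L = 14.72 + 0.8066 = 15.52 m

H_L ≈ 15.5 m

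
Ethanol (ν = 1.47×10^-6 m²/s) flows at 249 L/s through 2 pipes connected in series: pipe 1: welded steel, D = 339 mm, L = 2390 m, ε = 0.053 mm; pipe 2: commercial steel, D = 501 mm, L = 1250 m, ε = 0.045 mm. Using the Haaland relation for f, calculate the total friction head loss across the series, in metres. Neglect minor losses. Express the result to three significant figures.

Pipe 1: V = 2.759 m/s, Re = 6.36×10^5, ε/D = 1.56×10^-4, f = 0.01455, h_1 = f(L/D)V²/2g = 39.79 m
Pipe 2: V = 1.263 m/s, Re = 4.30×10^5, ε/D = 8.98×10^-5, f = 0.01441, h_2 = f(L/D)V²/2g = 2.924 m
Series → Q common, losses add: H = Σh = 42.72 m

H ≈ 42.7 m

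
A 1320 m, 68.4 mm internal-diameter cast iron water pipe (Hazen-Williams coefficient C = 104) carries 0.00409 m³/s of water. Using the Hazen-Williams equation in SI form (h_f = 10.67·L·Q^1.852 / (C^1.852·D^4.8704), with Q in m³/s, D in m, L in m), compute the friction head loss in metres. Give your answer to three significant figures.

h_f = 10.67·1320·0.00409^1.852 / (104^1.852·0.0684^4.8704) = 46.12 m

h_f ≈ 46.1 m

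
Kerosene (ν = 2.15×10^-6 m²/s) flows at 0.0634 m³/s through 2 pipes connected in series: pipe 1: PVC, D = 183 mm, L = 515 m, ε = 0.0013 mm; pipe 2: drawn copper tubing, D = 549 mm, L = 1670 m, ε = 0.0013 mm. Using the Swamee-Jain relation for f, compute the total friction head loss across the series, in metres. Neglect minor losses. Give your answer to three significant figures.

H ≈ 13.2 m

Pipe 1: V = 2.410 m/s, Re = 2.05×10^5, ε/D = 7.10×10^-6, f = 0.01552, h_1 = f(L/D)V²/2g = 12.94 m
Pipe 2: V = 0.2678 m/s, Re = 6.84×10^4, ε/D = 2.37×10^-6, f = 0.01938, h_2 = f(L/D)V²/2g = 0.2155 m
Series → Q common, losses add: H = Σh = 13.15 m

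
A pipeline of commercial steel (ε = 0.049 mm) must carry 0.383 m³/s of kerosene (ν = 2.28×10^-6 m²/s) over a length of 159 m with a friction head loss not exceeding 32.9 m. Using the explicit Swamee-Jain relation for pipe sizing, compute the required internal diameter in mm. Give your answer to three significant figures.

D ≈ 248 mm

Swamee-Jain (Type III): D = 0.66·[ε^1.25·(LQ²/(gh_f))^4.75 + ν·Q^9.4·(L/(gh_f))^5.2]^0.04
LQ²/(gh_f) = 0.07227; L/(gh_f) = 0.4926
Term 1 = ε^1.25·(…)^4.75 = 1.56×10^-11; Term 2 = ν·Q^9.4·(…)^5.2 = 6.94×10^-12
D = 0.66·(1.56×10^-11 + 6.94×10^-12)^0.04 = 0.2475 m = 248 mm
Check: V = 7.96 m/s, Re = 8.64×10^5, f = 0.01488, h_f = 30.8 m ≈ 32.9 m ✓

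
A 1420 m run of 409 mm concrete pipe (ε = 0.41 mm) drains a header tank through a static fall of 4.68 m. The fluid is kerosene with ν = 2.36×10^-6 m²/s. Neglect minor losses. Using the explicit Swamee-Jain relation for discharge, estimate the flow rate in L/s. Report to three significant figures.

Q ≈ 147 L/s

Swamee-Jain (Type II): Q = -0.965·√(gD⁵h_f/L)·ln[ε/(3.7D) + √(3.17ν²L/(gD³h_f))]
√(gD⁵h_f/L) = √(9.81·0.409⁵·4.68/1420) = 0.01924
ε/(3.7D) = 2.71×10^-4; √(3.17ν²L/(gD³h_f)) = 8.93×10^-5
Q = -0.965·0.01924·ln(3.603×10^-4) = 0.1472 m³/s
Check: V = 1.12 m/s, Re = 1.94×10^5, f = 0.02124, h_f = 4.72 m ≈ 4.68 m ✓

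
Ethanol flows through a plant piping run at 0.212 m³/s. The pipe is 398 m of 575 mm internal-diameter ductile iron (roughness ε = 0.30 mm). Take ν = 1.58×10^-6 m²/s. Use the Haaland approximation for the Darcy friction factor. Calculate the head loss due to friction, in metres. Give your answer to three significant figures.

h_f ≈ 0.428 m

V = 4Q/(πD²) = 4·0.212/(π·0.575²) = 0.8164 m/s
Re = VD/ν = 0.8164·0.575/1.58×10^-6 = 2.97×10^5 → turbulent
ε/D = 0.30/575 = 5.22×10^-4
Haaland: f = 0.01821
h_f = f(L/D)V²/(2g) = 0.01821·(398/0.575)·0.8164²/(2·9.81) = 0.4282 m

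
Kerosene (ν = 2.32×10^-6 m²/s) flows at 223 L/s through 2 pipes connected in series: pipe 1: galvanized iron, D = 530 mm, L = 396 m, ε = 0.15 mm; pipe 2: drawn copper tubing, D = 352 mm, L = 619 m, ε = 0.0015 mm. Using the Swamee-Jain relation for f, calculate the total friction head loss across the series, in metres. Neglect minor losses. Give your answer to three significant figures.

H ≈ 7.28 m

Pipe 1: V = 1.011 m/s, Re = 2.31×10^5, ε/D = 2.83×10^-4, f = 0.01740, h_1 = f(L/D)V²/2g = 0.6770 m
Pipe 2: V = 2.292 m/s, Re = 3.48×10^5, ε/D = 4.26×10^-6, f = 0.01404, h_2 = f(L/D)V²/2g = 6.608 m
Series → Q common, losses add: H = Σh = 7.285 m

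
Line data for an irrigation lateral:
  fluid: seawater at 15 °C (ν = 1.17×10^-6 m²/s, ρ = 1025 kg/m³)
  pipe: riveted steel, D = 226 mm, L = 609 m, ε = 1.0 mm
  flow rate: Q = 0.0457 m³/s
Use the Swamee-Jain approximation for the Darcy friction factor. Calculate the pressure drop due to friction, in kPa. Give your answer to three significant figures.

Δp ≈ 53.6 kPa

V = 4Q/(πD²) = 4·0.0457/(π·0.226²) = 1.139 m/s
Re = VD/ν = 1.139·0.226/1.17×10^-6 = 2.20×10^5 → turbulent
ε/D = 1.0/226 = 0.00442
Swamee-Jain: f = 0.02991
h_f = f(L/D)V²/(2g) = 0.02991·(609/0.226)·1.139²/(2·9.81) = 5.332 m
Δp = ρg·h_f = 1025·9.81·5.332 = 53.61 kPa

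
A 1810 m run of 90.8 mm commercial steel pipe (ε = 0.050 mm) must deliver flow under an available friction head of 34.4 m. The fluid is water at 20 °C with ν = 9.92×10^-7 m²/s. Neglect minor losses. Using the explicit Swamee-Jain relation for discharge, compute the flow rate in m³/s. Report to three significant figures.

Swamee-Jain (Type II): Q = -0.965·√(gD⁵h_f/L)·ln[ε/(3.7D) + √(3.17ν²L/(gD³h_f))]
√(gD⁵h_f/L) = √(9.81·0.0908⁵·34.4/1810) = 0.001073
ε/(3.7D) = 1.49×10^-4; √(3.17ν²L/(gD³h_f)) = 1.49×10^-4
Q = -0.965·0.001073·ln(2.983×10^-4) = 0.008403 m³/s
Check: V = 1.30 m/s, Re = 1.19×10^5, f = 0.02021, h_f = 34.6 m ≈ 34.4 m ✓

Q ≈ 0.00840 m³/s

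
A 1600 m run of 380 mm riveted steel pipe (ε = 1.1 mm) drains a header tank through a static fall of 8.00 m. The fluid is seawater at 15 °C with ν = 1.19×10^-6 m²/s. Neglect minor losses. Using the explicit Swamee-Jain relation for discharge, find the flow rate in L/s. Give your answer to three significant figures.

Q ≈ 135 L/s

Swamee-Jain (Type II): Q = -0.965·√(gD⁵h_f/L)·ln[ε/(3.7D) + √(3.17ν²L/(gD³h_f))]
√(gD⁵h_f/L) = √(9.81·0.380⁵·8.00/1600) = 0.01971
ε/(3.7D) = 7.82×10^-4; √(3.17ν²L/(gD³h_f)) = 4.08×10^-5
Q = -0.965·0.01971·ln(8.232×10^-4) = 0.1351 m³/s
Check: V = 1.19 m/s, Re = 3.80×10^5, f = 0.02640, h_f = 8.04 m ≈ 8.00 m ✓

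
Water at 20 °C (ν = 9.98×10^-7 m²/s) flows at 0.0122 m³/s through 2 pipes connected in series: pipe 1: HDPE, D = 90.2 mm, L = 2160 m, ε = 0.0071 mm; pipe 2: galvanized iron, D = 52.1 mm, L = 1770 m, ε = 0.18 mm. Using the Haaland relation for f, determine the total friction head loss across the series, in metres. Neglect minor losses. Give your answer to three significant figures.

H ≈ 1640 m

Pipe 1: V = 1.909 m/s, Re = 1.73×10^5, ε/D = 7.87×10^-5, f = 0.01644, h_1 = f(L/D)V²/2g = 73.15 m
Pipe 2: V = 5.723 m/s, Re = 2.99×10^5, ε/D = 0.00345, f = 0.02766, h_2 = f(L/D)V²/2g = 1568 m
Series → Q common, losses add: H = Σh = 1642 m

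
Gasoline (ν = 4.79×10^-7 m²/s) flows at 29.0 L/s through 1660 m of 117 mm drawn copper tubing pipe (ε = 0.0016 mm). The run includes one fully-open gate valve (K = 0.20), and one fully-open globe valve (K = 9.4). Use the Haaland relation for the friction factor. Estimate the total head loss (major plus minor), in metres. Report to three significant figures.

H_L ≈ 70.0 m

V = 4Q/(πD²) = 2.697 m/s; V²/2g = 0.3708 m
Re = 6.59×10^5, ε/D = 1.37×10^-5 → f = 0.01263 (Haaland)
Major: h_f = f(L/D)·V²/2g = 0.01263·14188·0.3708 = 66.47 m
Minor: ΣK = 9.60; h_m = ΣK·V²/2g = 3.560 m
Total H_L = 66.47 + 3.560 = 70.03 m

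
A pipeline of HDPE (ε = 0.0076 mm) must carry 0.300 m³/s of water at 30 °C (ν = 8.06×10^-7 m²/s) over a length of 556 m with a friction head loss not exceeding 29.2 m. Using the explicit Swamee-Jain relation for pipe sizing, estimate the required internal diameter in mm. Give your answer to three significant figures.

D ≈ 278 mm

Swamee-Jain (Type III): D = 0.66·[ε^1.25·(LQ²/(gh_f))^4.75 + ν·Q^9.4·(L/(gh_f))^5.2]^0.04
LQ²/(gh_f) = 0.1747; L/(gh_f) = 1.941
Term 1 = ε^1.25·(…)^4.75 = 1.00×10^-10; Term 2 = ν·Q^9.4·(…)^5.2 = 3.08×10^-10
D = 0.66·(1.00×10^-10 + 3.08×10^-10)^0.04 = 0.2780 m = 278 mm
Check: V = 4.94 m/s, Re = 1.70×10^6, f = 0.01148, h_f = 28.6 m ≈ 29.2 m ✓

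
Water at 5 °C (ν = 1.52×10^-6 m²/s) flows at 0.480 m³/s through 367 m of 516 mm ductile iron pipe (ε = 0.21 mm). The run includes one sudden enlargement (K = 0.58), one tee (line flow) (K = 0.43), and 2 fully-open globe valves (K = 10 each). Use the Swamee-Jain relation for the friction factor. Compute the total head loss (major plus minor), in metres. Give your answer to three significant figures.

H_L ≈ 8.85 m

V = 4Q/(πD²) = 2.295 m/s; V²/2g = 0.2685 m
Re = 7.79×10^5, ε/D = 4.07×10^-4 → f = 0.01679 (Swamee-Jain)
Major: h_f = f(L/D)·V²/2g = 0.01679·711.2·0.2685 = 3.208 m
Minor: ΣK = 21.0; h_m = ΣK·V²/2g = 5.642 m
Total H_L = 3.208 + 5.642 = 8.850 m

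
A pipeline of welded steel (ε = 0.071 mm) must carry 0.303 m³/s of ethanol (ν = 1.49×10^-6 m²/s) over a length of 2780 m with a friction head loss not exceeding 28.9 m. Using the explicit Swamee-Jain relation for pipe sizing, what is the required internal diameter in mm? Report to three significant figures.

D ≈ 410 mm

Swamee-Jain (Type III): D = 0.66·[ε^1.25·(LQ²/(gh_f))^4.75 + ν·Q^9.4·(L/(gh_f))^5.2]^0.04
LQ²/(gh_f) = 0.9003; L/(gh_f) = 9.806
Term 1 = ε^1.25·(…)^4.75 = 3.96×10^-6; Term 2 = ν·Q^9.4·(…)^5.2 = 2.85×10^-6
D = 0.66·(3.96×10^-6 + 2.85×10^-6)^0.04 = 0.4101 m = 410 mm
Check: V = 2.29 m/s, Re = 6.31×10^5, f = 0.01495, h_f = 27.2 m ≈ 28.9 m ✓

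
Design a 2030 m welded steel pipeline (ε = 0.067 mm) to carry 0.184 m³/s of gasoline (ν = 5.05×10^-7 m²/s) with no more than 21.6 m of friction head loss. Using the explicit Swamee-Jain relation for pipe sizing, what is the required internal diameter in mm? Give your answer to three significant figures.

D ≈ 333 mm

Swamee-Jain (Type III): D = 0.66·[ε^1.25·(LQ²/(gh_f))^4.75 + ν·Q^9.4·(L/(gh_f))^5.2]^0.04
LQ²/(gh_f) = 0.3243; L/(gh_f) = 9.580
Term 1 = ε^1.25·(…)^4.75 = 2.88×10^-8; Term 2 = ν·Q^9.4·(…)^5.2 = 7.87×10^-9
D = 0.66·(2.88×10^-8 + 7.87×10^-9)^0.04 = 0.3328 m = 333 mm
Check: V = 2.12 m/s, Re = 1.39×10^6, f = 0.01454, h_f = 20.2 m ≈ 21.6 m ✓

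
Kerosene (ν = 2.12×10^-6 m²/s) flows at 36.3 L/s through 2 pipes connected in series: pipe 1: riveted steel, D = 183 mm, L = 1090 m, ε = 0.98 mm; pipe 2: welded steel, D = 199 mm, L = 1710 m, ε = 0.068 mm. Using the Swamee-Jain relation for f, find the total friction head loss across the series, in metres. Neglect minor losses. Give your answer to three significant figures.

H ≈ 30.1 m

Pipe 1: V = 1.380 m/s, Re = 1.19×10^5, ε/D = 0.00536, f = 0.03200, h_1 = f(L/D)V²/2g = 18.50 m
Pipe 2: V = 1.167 m/s, Re = 1.10×10^5, ε/D = 3.42×10^-4, f = 0.01944, h_2 = f(L/D)V²/2g = 11.60 m
Series → Q common, losses add: H = Σh = 30.10 m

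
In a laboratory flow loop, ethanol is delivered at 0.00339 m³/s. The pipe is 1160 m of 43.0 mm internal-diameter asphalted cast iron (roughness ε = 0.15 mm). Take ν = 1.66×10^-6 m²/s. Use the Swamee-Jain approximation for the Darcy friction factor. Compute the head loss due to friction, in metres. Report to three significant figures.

V = 4Q/(πD²) = 4·0.00339/(π·0.0430²) = 2.334 m/s
Re = VD/ν = 2.334·0.0430/1.66×10^-6 = 6.05×10^4 → turbulent
ε/D = 0.15/43.0 = 0.00349
Swamee-Jain: f = 0.02951
h_f = f(L/D)V²/(2g) = 0.02951·(1160/0.0430)·2.334²/(2·9.81) = 221.1 m

h_f ≈ 221 m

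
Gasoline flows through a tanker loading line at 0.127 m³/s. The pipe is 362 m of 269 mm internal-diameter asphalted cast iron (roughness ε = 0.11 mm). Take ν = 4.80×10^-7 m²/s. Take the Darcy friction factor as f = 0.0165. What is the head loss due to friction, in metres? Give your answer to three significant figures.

V = 4Q/(πD²) = 4·0.127/(π·0.269²) = 2.235 m/s
h_f = f(L/D)V²/(2g) = 0.01650·(362/0.269)·2.235²/(2·9.81) = 5.651 m

h_f ≈ 5.65 m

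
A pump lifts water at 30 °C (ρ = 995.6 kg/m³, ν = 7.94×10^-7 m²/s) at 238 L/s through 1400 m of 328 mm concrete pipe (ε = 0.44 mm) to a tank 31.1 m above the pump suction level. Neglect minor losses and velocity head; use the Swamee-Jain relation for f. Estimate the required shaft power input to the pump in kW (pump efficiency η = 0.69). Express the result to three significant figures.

P_shaft ≈ 229 kW

V = 4Q/(πD²) = 2.817 m/s; Re = 1.16×10^6; ε/D = 0.00134; f = 0.02141
h_f = f(L/D)V²/2g = 36.95 m
Total head H = z + h_f = 31.1 + 36.95 = 68.05 m
P_hyd = ρgQH = 995.6·9.81·0.238·68.05 = 158.2 kW
P_shaft = P_hyd/η = 158.2/0.69 = 229.2 kW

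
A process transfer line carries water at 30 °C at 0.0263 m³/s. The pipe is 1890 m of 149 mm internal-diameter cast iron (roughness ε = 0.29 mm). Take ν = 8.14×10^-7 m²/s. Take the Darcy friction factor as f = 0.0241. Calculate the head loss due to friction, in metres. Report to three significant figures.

h_f ≈ 35.4 m

V = 4Q/(πD²) = 4·0.0263/(π·0.149²) = 1.508 m/s
h_f = f(L/D)V²/(2g) = 0.02410·(1890/0.149)·1.508²/(2·9.81) = 35.45 m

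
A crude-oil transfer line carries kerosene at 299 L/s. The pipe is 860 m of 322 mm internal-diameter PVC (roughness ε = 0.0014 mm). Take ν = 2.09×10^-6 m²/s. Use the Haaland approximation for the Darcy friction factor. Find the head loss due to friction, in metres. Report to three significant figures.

h_f ≈ 23.5 m

V = 4Q/(πD²) = 4·0.299/(π·0.322²) = 3.672 m/s
Re = VD/ν = 3.672·0.322/2.09×10^-6 = 5.66×10^5 → turbulent
ε/D = 0.0014/322 = 4.35×10^-6
Haaland: f = 0.01283
h_f = f(L/D)V²/(2g) = 0.01283·(860/0.322)·3.672²/(2·9.81) = 23.55 m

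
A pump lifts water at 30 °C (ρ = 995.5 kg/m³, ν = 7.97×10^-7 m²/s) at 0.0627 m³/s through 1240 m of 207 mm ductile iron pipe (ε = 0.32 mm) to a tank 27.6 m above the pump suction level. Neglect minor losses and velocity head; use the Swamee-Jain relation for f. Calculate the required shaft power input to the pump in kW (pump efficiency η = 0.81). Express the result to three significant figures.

V = 4Q/(πD²) = 1.863 m/s; Re = 4.84×10^5; ε/D = 0.00155; f = 0.02247
h_f = f(L/D)V²/2g = 23.81 m
Total head H = z + h_f = 27.6 + 23.81 = 51.41 m
P_hyd = ρgQH = 995.5·9.81·0.0627·51.41 = 31.48 kW
P_shaft = P_hyd/η = 31.48/0.81 = 38.87 kW

P_shaft ≈ 38.9 kW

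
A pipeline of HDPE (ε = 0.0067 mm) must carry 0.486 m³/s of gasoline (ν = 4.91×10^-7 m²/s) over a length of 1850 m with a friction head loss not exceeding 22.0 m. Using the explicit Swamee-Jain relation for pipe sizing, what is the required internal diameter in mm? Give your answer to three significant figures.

Swamee-Jain (Type III): D = 0.66·[ε^1.25·(LQ²/(gh_f))^4.75 + ν·Q^9.4·(L/(gh_f))^5.2]^0.04
LQ²/(gh_f) = 2.025; L/(gh_f) = 8.572
Term 1 = ε^1.25·(…)^4.75 = 9.72×10^-6; Term 2 = ν·Q^9.4·(…)^5.2 = 3.96×10^-5
D = 0.66·(9.72×10^-6 + 3.96×10^-5)^0.04 = 0.4439 m = 444 mm
Check: V = 3.14 m/s, Re = 2.84×10^6, f = 0.01047, h_f = 21.9 m ≈ 22.0 m ✓

D ≈ 444 mm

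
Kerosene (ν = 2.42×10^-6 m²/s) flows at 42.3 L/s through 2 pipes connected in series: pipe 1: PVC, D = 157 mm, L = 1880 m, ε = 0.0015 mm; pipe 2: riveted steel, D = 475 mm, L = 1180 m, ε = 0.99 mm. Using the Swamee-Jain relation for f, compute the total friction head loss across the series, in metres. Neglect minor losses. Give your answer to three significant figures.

H ≈ 48.9 m

Pipe 1: V = 2.185 m/s, Re = 1.42×10^5, ε/D = 9.55×10^-6, f = 0.01670, h_1 = f(L/D)V²/2g = 48.66 m
Pipe 2: V = 0.2387 m/s, Re = 4.69×10^4, ε/D = 0.00208, f = 0.02714, h_2 = f(L/D)V²/2g = 0.1958 m
Series → Q common, losses add: H = Σh = 48.86 m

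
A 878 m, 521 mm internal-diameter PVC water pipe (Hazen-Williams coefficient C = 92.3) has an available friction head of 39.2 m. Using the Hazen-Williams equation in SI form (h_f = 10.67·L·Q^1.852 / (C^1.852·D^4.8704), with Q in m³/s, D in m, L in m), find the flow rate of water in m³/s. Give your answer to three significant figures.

Q ≈ 0.864 m³/s

Rearranging: Q = [h_f·C^1.852·D^4.8704 / (10.67·L)]^(1/1.852)
Q = [39.2·92.3^1.852·0.521^4.8704 / (10.67·878)]^0.540 = 0.8636 m³/s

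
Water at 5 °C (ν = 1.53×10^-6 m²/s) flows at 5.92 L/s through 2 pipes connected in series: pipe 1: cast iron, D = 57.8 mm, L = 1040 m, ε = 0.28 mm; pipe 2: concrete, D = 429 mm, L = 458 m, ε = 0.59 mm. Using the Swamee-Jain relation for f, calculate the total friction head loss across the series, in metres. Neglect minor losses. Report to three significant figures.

Pipe 1: V = 2.256 m/s, Re = 8.52×10^4, ε/D = 0.00484, f = 0.03147, h_1 = f(L/D)V²/2g = 146.9 m
Pipe 2: V = 0.04096 m/s, Re = 1.15×10^4, ε/D = 0.00138, f = 0.03226, h_2 = f(L/D)V²/2g = 0.002944 m
Series → Q common, losses add: H = Σh = 146.9 m

H ≈ 147 m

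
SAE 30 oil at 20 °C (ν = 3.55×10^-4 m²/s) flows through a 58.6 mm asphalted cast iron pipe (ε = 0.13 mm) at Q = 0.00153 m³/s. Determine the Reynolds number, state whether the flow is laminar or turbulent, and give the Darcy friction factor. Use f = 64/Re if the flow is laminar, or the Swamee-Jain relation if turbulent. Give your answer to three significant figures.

V = 4Q/(πD²) = 0.5673 m/s
Re = VD/ν = 0.5673·0.0586/3.55×10^-4 = 93.6
Re < 2300 → laminar → f = 64/Re = 0.6834

Re ≈ 93.6; laminar; f = 64/Re ≈ 0.683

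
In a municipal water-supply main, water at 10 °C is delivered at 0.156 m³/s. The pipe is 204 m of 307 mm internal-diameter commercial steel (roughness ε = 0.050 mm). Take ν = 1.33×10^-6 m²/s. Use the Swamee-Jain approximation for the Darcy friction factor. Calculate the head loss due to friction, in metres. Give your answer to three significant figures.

V = 4Q/(πD²) = 4·0.156/(π·0.307²) = 2.107 m/s
Re = VD/ν = 2.107·0.307/1.33×10^-6 = 4.86×10^5 → turbulent
ε/D = 0.050/307 = 1.63×10^-4
Swamee-Jain: f = 0.01519
h_f = f(L/D)V²/(2g) = 0.01519·(204/0.307)·2.107²/(2·9.81) = 2.285 m

h_f ≈ 2.28 m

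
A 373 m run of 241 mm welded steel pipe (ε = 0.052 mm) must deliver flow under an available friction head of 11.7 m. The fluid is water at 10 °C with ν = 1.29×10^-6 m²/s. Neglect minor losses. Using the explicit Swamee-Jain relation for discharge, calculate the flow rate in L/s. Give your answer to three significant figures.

Q ≈ 142 L/s

Swamee-Jain (Type II): Q = -0.965·√(gD⁵h_f/L)·ln[ε/(3.7D) + √(3.17ν²L/(gD³h_f))]
√(gD⁵h_f/L) = √(9.81·0.241⁵·11.7/373) = 0.01582
ε/(3.7D) = 5.83×10^-5; √(3.17ν²L/(gD³h_f)) = 3.50×10^-5
Q = -0.965·0.01582·ln(9.331×10^-5) = 0.1416 m³/s
Check: V = 3.10 m/s, Re = 5.80×10^5, f = 0.01547, h_f = 11.8 m ≈ 11.7 m ✓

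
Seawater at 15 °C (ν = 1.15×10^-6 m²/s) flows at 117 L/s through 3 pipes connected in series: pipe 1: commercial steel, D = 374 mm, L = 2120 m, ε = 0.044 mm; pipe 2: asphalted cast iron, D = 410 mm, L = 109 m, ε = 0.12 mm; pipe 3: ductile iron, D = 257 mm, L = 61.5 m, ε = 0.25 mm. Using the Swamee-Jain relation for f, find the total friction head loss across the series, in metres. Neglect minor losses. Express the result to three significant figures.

Pipe 1: V = 1.065 m/s, Re = 3.46×10^5, ε/D = 1.18×10^-4, f = 0.01531, h_1 = f(L/D)V²/2g = 5.019 m
Pipe 2: V = 0.8862 m/s, Re = 3.16×10^5, ε/D = 2.93×10^-4, f = 0.01693, h_2 = f(L/D)V²/2g = 0.1801 m
Pipe 3: V = 2.255 m/s, Re = 5.04×10^5, ε/D = 9.73×10^-4, f = 0.02023, h_3 = f(L/D)V²/2g = 1.255 m
Series → Q common, losses add: H = Σh = 6.454 m

H ≈ 6.45 m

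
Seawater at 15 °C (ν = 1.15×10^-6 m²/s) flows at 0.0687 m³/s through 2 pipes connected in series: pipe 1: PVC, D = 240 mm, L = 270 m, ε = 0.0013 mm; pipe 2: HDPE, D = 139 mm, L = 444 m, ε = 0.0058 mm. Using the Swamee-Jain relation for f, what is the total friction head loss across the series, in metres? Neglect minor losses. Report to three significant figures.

Pipe 1: V = 1.519 m/s, Re = 3.17×10^5, ε/D = 5.42×10^-6, f = 0.01429, h_1 = f(L/D)V²/2g = 1.890 m
Pipe 2: V = 4.527 m/s, Re = 5.47×10^5, ε/D = 4.17×10^-5, f = 0.01355, h_2 = f(L/D)V²/2g = 45.20 m
Series → Q common, losses add: H = Σh = 47.09 m

H ≈ 47.1 m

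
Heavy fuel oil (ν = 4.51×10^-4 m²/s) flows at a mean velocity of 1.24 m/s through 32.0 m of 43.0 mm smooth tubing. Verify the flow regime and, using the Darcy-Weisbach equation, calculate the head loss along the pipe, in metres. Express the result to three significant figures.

Re = VD/ν = 1.24·0.04300/4.51×10^-4 = 118 → laminar (Re < 2300)
f = 64/Re = 0.5413
h_f = f(L/D)V²/(2g) = 0.5413·(32.0/0.04300)·1.24²/(2·9.81) = 31.57 m

h_f ≈ 31.6 m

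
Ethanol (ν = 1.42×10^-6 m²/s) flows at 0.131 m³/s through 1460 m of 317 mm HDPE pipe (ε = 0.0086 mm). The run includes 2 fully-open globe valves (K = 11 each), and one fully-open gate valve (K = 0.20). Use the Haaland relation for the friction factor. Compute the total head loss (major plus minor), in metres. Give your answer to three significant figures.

V = 4Q/(πD²) = 1.660 m/s; V²/2g = 0.1404 m
Re = 3.71×10^5, ε/D = 2.71×10^-5 → f = 0.01406 (Haaland)
Major: h_f = f(L/D)·V²/2g = 0.01406·4606·0.1404 = 9.091 m
Minor: ΣK = 22.2; h_m = ΣK·V²/2g = 3.117 m
Total H_L = 9.091 + 3.117 = 12.21 m

H_L ≈ 12.2 m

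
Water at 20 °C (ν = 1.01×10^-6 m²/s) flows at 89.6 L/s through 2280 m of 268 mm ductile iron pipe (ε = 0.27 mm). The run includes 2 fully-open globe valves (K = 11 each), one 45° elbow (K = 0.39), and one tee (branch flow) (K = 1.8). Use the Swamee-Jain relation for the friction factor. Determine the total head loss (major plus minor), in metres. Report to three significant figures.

H_L ≈ 25.5 m

V = 4Q/(πD²) = 1.588 m/s; V²/2g = 0.1286 m
Re = 4.21×10^5, ε/D = 0.00101 → f = 0.02050 (Swamee-Jain)
Major: h_f = f(L/D)·V²/2g = 0.02050·8507·0.1286 = 22.43 m
Minor: ΣK = 24.2; h_m = ΣK·V²/2g = 3.111 m
Total H_L = 22.43 + 3.111 = 25.54 m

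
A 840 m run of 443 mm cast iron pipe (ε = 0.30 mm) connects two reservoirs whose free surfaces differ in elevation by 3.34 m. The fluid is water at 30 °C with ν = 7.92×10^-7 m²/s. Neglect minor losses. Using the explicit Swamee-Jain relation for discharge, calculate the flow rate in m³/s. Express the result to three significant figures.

Swamee-Jain (Type II): Q = -0.965·√(gD⁵h_f/L)·ln[ε/(3.7D) + √(3.17ν²L/(gD³h_f))]
√(gD⁵h_f/L) = √(9.81·0.443⁵·3.34/840) = 0.02580
ε/(3.7D) = 1.83×10^-4; √(3.17ν²L/(gD³h_f)) = 2.42×10^-5
Q = -0.965·0.02580·ln(2.072×10^-4) = 0.2111 m³/s
Check: V = 1.37 m/s, Re = 7.66×10^5, f = 0.01853, h_f = 3.36 m ≈ 3.34 m ✓

Q ≈ 0.211 m³/s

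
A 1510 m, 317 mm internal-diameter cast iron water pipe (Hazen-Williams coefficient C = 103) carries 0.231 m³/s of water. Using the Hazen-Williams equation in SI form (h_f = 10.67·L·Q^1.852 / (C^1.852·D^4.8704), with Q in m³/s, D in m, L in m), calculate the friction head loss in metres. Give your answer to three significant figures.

h_f = 10.67·1510·0.231^1.852 / (103^1.852·0.317^4.8704) = 53.80 m

h_f ≈ 53.8 m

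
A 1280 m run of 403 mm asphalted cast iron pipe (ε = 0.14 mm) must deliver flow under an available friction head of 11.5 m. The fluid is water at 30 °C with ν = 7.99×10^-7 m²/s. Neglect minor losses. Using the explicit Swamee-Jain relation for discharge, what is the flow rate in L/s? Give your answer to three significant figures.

Q ≈ 269 L/s

Swamee-Jain (Type II): Q = -0.965·√(gD⁵h_f/L)·ln[ε/(3.7D) + √(3.17ν²L/(gD³h_f))]
√(gD⁵h_f/L) = √(9.81·0.403⁵·11.5/1280) = 0.03061
ε/(3.7D) = 9.39×10^-5; √(3.17ν²L/(gD³h_f)) = 1.87×10^-5
Q = -0.965·0.03061·ln(1.126×10^-4) = 0.2685 m³/s
Check: V = 2.11 m/s, Re = 1.06×10^6, f = 0.01613, h_f = 11.6 m ≈ 11.5 m ✓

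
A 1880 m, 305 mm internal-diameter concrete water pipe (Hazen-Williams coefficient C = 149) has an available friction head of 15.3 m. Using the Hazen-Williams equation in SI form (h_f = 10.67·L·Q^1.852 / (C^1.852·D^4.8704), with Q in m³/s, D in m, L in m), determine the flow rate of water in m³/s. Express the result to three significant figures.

Q ≈ 0.136 m³/s

Rearranging: Q = [h_f·C^1.852·D^4.8704 / (10.67·L)]^(1/1.852)
Q = [15.3·149^1.852·0.305^4.8704 / (10.67·1880)]^0.540 = 0.1360 m³/s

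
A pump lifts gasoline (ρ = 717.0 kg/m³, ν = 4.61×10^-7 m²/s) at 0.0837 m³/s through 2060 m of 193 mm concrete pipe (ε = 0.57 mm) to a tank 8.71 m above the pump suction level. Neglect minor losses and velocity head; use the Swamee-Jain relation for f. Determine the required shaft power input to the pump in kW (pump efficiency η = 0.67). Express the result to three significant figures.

P_shaft ≈ 110 kW

V = 4Q/(πD²) = 2.861 m/s; Re = 1.20×10^6; ε/D = 0.00295; f = 0.02623
h_f = f(L/D)V²/2g = 116.8 m
Total head H = z + h_f = 8.71 + 116.8 = 125.5 m
P_hyd = ρgQH = 717.0·9.81·0.0837·125.5 = 73.88 kW
P_shaft = P_hyd/η = 73.88/0.67 = 110.3 kW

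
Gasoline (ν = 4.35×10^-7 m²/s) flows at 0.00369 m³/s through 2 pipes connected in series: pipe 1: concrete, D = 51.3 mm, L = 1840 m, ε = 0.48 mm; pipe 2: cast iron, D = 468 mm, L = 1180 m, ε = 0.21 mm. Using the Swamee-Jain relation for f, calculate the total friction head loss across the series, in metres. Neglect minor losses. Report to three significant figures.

Pipe 1: V = 1.785 m/s, Re = 2.11×10^5, ε/D = 0.00936, f = 0.03752, h_1 = f(L/D)V²/2g = 218.6 m
Pipe 2: V = 0.02145 m/s, Re = 2.31×10^4, ε/D = 4.49×10^-4, f = 0.02607, h_2 = f(L/D)V²/2g = 0.001542 m
Series → Q common, losses add: H = Σh = 218.6 m

H ≈ 219 m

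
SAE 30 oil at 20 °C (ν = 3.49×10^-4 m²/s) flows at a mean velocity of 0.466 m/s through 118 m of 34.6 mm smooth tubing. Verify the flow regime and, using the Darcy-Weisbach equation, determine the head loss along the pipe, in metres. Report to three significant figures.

Re = VD/ν = 0.466·0.03460/3.49×10^-4 = 46.2 → laminar (Re < 2300)
f = 64/Re = 1.385
h_f = f(L/D)V²/(2g) = 1.385·(118/0.03460)·0.466²/(2·9.81) = 52.29 m

h_f ≈ 52.3 m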